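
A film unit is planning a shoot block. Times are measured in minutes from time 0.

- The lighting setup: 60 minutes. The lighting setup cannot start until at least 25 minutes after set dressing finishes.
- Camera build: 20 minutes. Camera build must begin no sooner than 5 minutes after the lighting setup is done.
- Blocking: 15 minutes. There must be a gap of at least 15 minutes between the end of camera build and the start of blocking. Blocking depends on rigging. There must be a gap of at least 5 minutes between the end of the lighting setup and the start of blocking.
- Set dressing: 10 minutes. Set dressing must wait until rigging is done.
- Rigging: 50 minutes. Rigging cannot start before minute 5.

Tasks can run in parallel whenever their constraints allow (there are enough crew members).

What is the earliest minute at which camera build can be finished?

After its own release at minute 5, rigging can start at minute 5 and finishes at minute 55.
Set dressing waits on rigging (finishes minute 55), so it starts at minute 55 and finishes at 55 + 10 = minute 65.
After set dressing (finishes minute 65, plus 25-minute gap → minute 90), the lighting setup can start at minute 90 and finishes at minute 150.
After the lighting setup (finishes minute 150, plus 5-minute gap → minute 155), camera build can start at minute 155 and finishes at minute 175.

175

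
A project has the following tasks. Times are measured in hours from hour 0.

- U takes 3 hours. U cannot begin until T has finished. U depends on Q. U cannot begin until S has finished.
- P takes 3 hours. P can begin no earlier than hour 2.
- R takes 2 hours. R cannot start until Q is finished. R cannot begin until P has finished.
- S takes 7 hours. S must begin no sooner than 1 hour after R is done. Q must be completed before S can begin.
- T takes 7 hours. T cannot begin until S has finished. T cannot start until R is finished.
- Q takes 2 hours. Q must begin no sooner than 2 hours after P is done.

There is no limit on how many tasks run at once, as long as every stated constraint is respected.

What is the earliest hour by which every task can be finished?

29

P waits on its own release at hour 2, so it starts at hour 2 and finishes at 2 + 3 = hour 5.
Q waits on P (finishes hour 5, plus 2-hour gap → hour 7), so it starts at hour 7 and finishes at 7 + 2 = hour 9.
R cannot start until Q (finishes hour 9); P (finishes hour 5). The controlling bound is hour 9, so R finishes at 9 + 2 = hour 11.
S has to wait for R (finishes hour 11, plus 1-hour gap → hour 12); Q (finishes hour 9). The latest of these is hour 12, so S runs hour 12 to 12 + 7 = hour 19.
T cannot start until S (finishes hour 19); R (finishes hour 11). The controlling bound is hour 19, so T finishes at 19 + 7 = hour 26.
U has to wait for T (finishes hour 26); Q (finishes hour 9); S (finishes hour 19). The latest of these is hour 26, so U runs hour 26 to 26 + 3 = hour 29.
All tasks are finished once the last one completes. Finish times: P at 5, Q at 9, R at 11, S at 19, T at 26, U at 29. The latest is hour 29.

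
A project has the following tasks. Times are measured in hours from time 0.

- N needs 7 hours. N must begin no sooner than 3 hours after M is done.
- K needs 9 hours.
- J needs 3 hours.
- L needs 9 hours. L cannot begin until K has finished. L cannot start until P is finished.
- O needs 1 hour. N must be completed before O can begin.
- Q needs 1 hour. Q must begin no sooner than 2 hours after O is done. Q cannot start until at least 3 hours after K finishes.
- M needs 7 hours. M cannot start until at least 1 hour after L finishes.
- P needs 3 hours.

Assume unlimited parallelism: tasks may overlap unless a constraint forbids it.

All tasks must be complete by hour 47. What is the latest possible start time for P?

13

Q has no dependents, so it just needs to finish by hour 47. Starting by 47 − 1 = hour 46 achieves that.
O has to be done before Q (must start by hour 46, minus 2-hour gap → hour 44). That means finishing by hour 44, i.e. starting by 44 − 1 = hour 43.
N feeds into O (must start by hour 43); so N must finish by hour 43 and therefore start by hour 36.
M must finish before N (must start by hour 36, minus 3-hour gap → hour 33). With a 7-hour duration, M must start by 33 − 7 = hour 26.
L feeds into M (must start by hour 26, minus 1-hour gap → hour 25); so L must finish by hour 25 and therefore start by hour 16.
Since L (must start by hour 16) depends on it, P must finish by hour 16. Backing off its 3-hour duration gives a latest start of hour 13.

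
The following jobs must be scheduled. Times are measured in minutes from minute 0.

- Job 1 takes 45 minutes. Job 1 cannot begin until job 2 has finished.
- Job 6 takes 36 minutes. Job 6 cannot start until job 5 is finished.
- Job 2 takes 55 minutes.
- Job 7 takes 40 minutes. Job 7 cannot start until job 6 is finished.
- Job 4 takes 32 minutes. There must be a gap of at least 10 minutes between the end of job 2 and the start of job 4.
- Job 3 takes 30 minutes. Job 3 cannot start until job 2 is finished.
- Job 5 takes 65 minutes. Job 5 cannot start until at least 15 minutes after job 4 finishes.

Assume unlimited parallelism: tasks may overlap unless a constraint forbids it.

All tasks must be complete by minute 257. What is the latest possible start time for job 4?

69

Job 7 must finish by minute 257; it takes 40 minutes, so it must start by 257 − 40 = minute 217.
Job 6 has to be done before job 7 (must start by minute 217). That means finishing by minute 217, i.e. starting by 217 − 36 = minute 181.
Since job 6 (must start by minute 181) depends on it, job 5 must finish by minute 181. Backing off its 65-minute duration gives a latest start of minute 116.
Since job 5 (must start by minute 116, minus 15-minute gap → minute 101) depends on it, job 4 must finish by minute 101. Backing off its 32-minute duration gives a latest start of minute 69.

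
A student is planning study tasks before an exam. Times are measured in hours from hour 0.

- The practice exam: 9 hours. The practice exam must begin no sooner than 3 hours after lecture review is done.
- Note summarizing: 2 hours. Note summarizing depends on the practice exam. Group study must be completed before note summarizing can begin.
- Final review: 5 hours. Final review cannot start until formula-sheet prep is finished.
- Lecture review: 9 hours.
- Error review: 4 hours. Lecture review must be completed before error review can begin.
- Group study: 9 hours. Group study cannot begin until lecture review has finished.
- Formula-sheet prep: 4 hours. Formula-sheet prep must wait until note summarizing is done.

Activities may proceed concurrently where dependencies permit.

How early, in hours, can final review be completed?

32

Lecture review has no prerequisites, so it starts at hour 0 and finishes at hour 9.
Group study cannot begin until lecture review (finishes hour 9). It runs from hour 9 to 9 + 9 = hour 18.
The practice exam cannot begin until lecture review (finishes hour 9, plus 3-hour gap → hour 12). It runs from hour 12 to 12 + 9 = hour 21.
For note summarizing: the practice exam (finishes hour 21); group study (finishes hour 18). Taking the maximum gives a start of hour 21, and it finishes at 21 + 2 = hour 23.
Formula-sheet prep waits on note summarizing (finishes hour 23), so it starts at hour 23 and finishes at 23 + 4 = hour 27.
After formula-sheet prep (finishes hour 27), final review can start at hour 27 and finishes at hour 32.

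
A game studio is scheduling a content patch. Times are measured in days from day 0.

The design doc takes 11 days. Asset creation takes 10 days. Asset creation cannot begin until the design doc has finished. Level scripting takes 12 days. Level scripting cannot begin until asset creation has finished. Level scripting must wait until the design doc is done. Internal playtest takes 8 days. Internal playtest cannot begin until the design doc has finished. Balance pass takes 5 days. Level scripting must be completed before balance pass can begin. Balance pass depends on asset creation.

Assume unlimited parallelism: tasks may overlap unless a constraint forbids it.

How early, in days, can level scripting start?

21

The design doc can start immediately at day 0; it finishes at day 11.
After the design doc (finishes day 11), asset creation can start at day 11 and finishes at day 21.
Level scripting waits on asset creation (finishes day 21); the design doc (finishes day 11). The latest of these is day 21, which is the earliest level scripting can start.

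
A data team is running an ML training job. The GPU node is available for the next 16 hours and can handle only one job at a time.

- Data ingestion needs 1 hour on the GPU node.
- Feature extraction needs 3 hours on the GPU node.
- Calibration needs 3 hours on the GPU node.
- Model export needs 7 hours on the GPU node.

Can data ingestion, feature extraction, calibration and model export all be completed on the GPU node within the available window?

Yes

Running back to back, the jobs need 1 + 3 + 3 + 7 = 14 hours on the GPU node.
Since 14 ≤ 16, they fit within the window.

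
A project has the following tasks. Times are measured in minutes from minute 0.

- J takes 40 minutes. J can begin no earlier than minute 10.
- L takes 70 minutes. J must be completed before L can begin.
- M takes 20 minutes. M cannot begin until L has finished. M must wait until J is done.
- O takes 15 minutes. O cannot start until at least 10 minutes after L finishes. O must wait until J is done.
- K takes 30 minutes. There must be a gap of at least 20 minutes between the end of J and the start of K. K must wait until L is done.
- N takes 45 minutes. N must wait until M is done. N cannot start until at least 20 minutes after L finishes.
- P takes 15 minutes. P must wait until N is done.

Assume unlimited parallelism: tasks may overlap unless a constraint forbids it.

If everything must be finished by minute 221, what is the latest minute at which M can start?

141

P has no dependents, so it just needs to finish by minute 221. Starting by 221 − 15 = minute 206 achieves that.
Since P (must start by minute 206) depends on it, N must finish by minute 206. Backing off its 45-minute duration gives a latest start of minute 161.
M must finish before N (must start by minute 161). With a 20-minute duration, M must start by 161 − 20 = minute 141.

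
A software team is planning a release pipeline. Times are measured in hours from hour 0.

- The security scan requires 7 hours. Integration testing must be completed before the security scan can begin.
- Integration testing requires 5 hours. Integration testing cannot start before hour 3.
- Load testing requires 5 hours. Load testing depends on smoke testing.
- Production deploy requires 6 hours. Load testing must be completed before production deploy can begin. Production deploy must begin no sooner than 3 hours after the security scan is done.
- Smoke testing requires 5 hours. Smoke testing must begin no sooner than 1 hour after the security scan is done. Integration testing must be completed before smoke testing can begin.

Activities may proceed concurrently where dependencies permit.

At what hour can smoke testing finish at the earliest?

21

Integration testing cannot begin until its own release at hour 3. It runs from hour 3 to 3 + 5 = hour 8.
The security scan cannot begin until integration testing (finishes hour 8). It runs from hour 8 to 8 + 7 = hour 15.
Smoke testing needs all of the security scan (finishes hour 15, plus 1-hour gap → hour 16); integration testing (finishes hour 8). That puts its earliest start at hour 16; it finishes at 16 + 5 = hour 21.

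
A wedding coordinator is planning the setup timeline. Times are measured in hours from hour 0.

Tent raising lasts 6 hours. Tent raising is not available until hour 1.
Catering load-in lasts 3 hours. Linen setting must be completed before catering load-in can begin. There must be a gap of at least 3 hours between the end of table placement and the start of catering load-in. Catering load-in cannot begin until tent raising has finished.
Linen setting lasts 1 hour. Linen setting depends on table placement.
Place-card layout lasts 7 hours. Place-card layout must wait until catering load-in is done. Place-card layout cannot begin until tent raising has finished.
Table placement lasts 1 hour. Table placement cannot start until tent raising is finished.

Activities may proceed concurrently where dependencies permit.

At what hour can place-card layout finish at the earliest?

21

After its own release at hour 1, tent raising can start at hour 1 and finishes at hour 7.
Table placement cannot begin until tent raising (finishes hour 7). It runs from hour 7 to 7 + 1 = hour 8.
Linen setting waits on table placement (finishes hour 8), so it starts at hour 8 and finishes at 8 + 1 = hour 9.
Catering load-in cannot start until linen setting (finishes hour 9); table placement (finishes hour 8, plus 3-hour gap → hour 11); tent raising (finishes hour 7). The controlling bound is hour 11, so catering load-in finishes at 11 + 3 = hour 14.
Place-card layout has to wait for catering load-in (finishes hour 14); tent raising (finishes hour 7). The latest of these is hour 14, so place-card layout runs hour 14 to 14 + 7 = hour 21.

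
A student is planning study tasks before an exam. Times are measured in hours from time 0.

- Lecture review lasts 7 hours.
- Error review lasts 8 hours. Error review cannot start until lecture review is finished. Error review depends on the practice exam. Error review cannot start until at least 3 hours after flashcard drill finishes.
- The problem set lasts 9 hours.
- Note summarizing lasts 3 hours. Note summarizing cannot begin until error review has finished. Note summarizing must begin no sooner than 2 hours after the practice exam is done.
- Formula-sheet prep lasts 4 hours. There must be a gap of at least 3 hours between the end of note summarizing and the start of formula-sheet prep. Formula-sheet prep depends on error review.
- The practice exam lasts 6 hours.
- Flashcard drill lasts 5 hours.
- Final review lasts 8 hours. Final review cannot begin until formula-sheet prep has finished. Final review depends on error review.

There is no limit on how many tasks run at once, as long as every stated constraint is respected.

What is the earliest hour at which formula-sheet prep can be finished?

26

Nothing blocks the practice exam, so it runs from hour 0 to hour 6.
Flashcard drill has no prerequisites, so it starts at hour 0 and finishes at hour 5.
Nothing blocks lecture review, so it runs from hour 0 to hour 7.
For error review: lecture review (finishes hour 7); the practice exam (finishes hour 6); flashcard drill (finishes hour 5, plus 3-hour gap → hour 8). Taking the maximum gives a start of hour 8, and it finishes at 8 + 8 = hour 16.
Note summarizing needs all of error review (finishes hour 16); the practice exam (finishes hour 6, plus 2-hour gap → hour 8). That puts its earliest start at hour 16; it finishes at 16 + 3 = hour 19.
Formula-sheet prep cannot start until note summarizing (finishes hour 19, plus 3-hour gap → hour 22); error review (finishes hour 16). The controlling bound is hour 22, so formula-sheet prep finishes at 22 + 4 = hour 26.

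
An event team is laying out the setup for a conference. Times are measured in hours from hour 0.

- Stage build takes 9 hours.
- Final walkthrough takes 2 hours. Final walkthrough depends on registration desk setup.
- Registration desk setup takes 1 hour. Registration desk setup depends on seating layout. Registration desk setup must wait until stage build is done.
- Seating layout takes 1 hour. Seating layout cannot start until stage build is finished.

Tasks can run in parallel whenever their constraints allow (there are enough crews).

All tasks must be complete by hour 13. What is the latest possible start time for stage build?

0

Final walkthrough must finish by hour 13; it takes 2 hours, so it must start by 13 − 2 = hour 11.
Since final walkthrough (must start by hour 11) depends on it, registration desk setup must finish by hour 11. Backing off its 1-hour duration gives a latest start of hour 10.
Seating layout has to be done before registration desk setup (must start by hour 10). That means finishing by hour 10, i.e. starting by 10 − 1 = hour 9.
Stage build must finish in time for seating layout (must start by hour 9); registration desk setup (must start by hour 10). The tightest is hour 9, so stage build must start by 9 − 9 = hour 0.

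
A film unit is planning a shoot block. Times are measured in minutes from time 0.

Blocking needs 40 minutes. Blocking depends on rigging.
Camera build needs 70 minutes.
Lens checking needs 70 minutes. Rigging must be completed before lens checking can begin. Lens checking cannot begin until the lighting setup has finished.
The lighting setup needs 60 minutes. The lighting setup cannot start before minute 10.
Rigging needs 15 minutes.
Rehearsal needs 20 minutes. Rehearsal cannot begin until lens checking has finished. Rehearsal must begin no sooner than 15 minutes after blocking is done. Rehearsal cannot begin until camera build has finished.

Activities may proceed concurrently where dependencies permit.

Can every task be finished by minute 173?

Camera build has no prerequisites, so it starts at minute 0 and finishes at minute 70.
The lighting setup waits on its own release at minute 10, so it starts at minute 10 and finishes at 10 + 60 = minute 70.
Nothing blocks rigging, so it runs from minute 0 to minute 15.
After rigging (finishes minute 15), blocking can start at minute 15 and finishes at minute 55.
Lens checking has to wait for rigging (finishes minute 15); the lighting setup (finishes minute 70). The latest of these is minute 70, so lens checking runs minute 70 to 70 + 70 = minute 140.
Rehearsal has to wait for lens checking (finishes minute 140); blocking (finishes minute 55, plus 15-minute gap → minute 70); camera build (finishes minute 70). The latest of these is minute 140, so rehearsal runs minute 140 to 140 + 20 = minute 160.
Every task is finished by minute 160, which is no later than the deadline of 173, so the schedule is feasible.

Yes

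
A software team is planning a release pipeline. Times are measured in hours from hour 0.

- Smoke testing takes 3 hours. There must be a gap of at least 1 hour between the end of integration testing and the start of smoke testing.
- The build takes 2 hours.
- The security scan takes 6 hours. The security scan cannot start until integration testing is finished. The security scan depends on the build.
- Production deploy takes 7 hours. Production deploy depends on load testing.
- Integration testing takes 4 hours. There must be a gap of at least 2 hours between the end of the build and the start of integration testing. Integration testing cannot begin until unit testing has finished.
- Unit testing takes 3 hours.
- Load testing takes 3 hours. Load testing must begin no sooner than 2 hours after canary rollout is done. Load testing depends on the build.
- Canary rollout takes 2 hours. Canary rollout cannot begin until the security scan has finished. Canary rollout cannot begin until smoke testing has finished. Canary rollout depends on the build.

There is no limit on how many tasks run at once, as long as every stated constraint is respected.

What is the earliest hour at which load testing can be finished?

21

Unit testing has no prerequisites, so it starts at hour 0 and finishes at hour 3.
The build has no prerequisites, so it starts at hour 0 and finishes at hour 2.
Integration testing needs all of the build (finishes hour 2, plus 2-hour gap → hour 4); unit testing (finishes hour 3). That puts its earliest start at hour 4; it finishes at 4 + 4 = hour 8.
Smoke testing waits on integration testing (finishes hour 8, plus 1-hour gap → hour 9), so it starts at hour 9 and finishes at 9 + 3 = hour 12.
For the security scan: integration testing (finishes hour 8); the build (finishes hour 2). Taking the maximum gives a start of hour 8, and it finishes at 8 + 6 = hour 14.
Canary rollout needs all of the security scan (finishes hour 14); smoke testing (finishes hour 12); the build (finishes hour 2). That puts its earliest start at hour 14; it finishes at 14 + 2 = hour 16.
Load testing cannot start until canary rollout (finishes hour 16, plus 2-hour gap → hour 18); the build (finishes hour 2). The controlling bound is hour 18, so load testing finishes at 18 + 3 = hour 21.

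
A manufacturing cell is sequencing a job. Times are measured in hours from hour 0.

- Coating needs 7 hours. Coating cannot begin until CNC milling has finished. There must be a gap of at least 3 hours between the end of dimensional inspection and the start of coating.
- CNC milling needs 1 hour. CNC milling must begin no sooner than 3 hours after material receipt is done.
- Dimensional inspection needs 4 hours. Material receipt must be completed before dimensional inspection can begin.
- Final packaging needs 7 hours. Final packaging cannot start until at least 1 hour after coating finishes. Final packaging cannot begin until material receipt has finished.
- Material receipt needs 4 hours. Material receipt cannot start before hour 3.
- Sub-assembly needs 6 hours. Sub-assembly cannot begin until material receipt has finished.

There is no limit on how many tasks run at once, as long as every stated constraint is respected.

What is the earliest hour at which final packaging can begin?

Material receipt cannot begin until its own release at hour 3. It runs from hour 3 to 3 + 4 = hour 7.
Dimensional inspection cannot begin until material receipt (finishes hour 7). It runs from hour 7 to 7 + 4 = hour 11.
After material receipt (finishes hour 7, plus 3-hour gap → hour 10), CNC milling can start at hour 10 and finishes at hour 11.
For coating: CNC milling (finishes hour 11); dimensional inspection (finishes hour 11, plus 3-hour gap → hour 14). Taking the maximum gives a start of hour 14, and it finishes at 14 + 7 = hour 21.
Final packaging waits on coating (finishes hour 21, plus 1-hour gap → hour 22); material receipt (finishes hour 7). The latest of these is hour 22, which is the earliest final packaging can start.

22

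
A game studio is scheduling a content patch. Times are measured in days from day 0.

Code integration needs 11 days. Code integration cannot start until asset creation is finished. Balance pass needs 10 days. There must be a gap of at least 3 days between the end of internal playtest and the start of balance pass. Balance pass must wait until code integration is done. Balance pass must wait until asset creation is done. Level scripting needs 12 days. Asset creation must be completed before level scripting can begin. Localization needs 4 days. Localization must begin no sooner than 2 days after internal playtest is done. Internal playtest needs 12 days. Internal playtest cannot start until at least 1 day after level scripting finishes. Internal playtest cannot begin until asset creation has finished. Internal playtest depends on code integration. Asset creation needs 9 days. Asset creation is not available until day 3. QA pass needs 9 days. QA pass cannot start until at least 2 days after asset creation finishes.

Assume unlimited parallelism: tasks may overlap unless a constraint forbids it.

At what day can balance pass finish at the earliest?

Asset creation waits on its own release at day 3, so it starts at day 3 and finishes at 3 + 9 = day 12.
Code integration waits on asset creation (finishes day 12), so it starts at day 12 and finishes at 12 + 11 = day 23.
After asset creation (finishes day 12), level scripting can start at day 12 and finishes at day 24.
Internal playtest cannot start until level scripting (finishes day 24, plus 1-day gap → day 25); asset creation (finishes day 12); code integration (finishes day 23). The controlling bound is day 25, so internal playtest finishes at 25 + 12 = day 37.
Balance pass needs all of internal playtest (finishes day 37, plus 3-day gap → day 40); code integration (finishes day 23); asset creation (finishes day 12). That puts its earliest start at day 40; it finishes at 40 + 10 = day 50.

50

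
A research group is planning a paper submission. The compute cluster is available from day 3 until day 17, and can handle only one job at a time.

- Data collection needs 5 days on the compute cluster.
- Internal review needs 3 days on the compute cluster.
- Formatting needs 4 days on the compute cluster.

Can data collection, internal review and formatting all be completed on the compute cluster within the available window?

The compute cluster window is 17 − 3 = 14 days.
Running back to back, the jobs need 5 + 3 + 4 = 12 days on the compute cluster.
Since 12 ≤ 14, they fit within the window.

Yes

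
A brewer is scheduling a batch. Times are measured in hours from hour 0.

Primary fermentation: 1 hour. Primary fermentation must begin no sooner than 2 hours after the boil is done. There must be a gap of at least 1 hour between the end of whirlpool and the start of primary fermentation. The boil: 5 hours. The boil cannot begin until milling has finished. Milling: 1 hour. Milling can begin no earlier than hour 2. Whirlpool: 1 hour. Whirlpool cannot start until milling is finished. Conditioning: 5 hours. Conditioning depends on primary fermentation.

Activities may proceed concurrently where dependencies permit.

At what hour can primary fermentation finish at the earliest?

Milling waits on its own release at hour 2, so it starts at hour 2 and finishes at 2 + 1 = hour 3.
Whirlpool cannot begin until milling (finishes hour 3). It runs from hour 3 to 3 + 1 = hour 4.
The boil waits on milling (finishes hour 3), so it starts at hour 3 and finishes at 3 + 5 = hour 8.
Primary fermentation has to wait for the boil (finishes hour 8, plus 2-hour gap → hour 10); whirlpool (finishes hour 4, plus 1-hour gap → hour 5). The latest of these is hour 10, so primary fermentation runs hour 10 to 10 + 1 = hour 11.

11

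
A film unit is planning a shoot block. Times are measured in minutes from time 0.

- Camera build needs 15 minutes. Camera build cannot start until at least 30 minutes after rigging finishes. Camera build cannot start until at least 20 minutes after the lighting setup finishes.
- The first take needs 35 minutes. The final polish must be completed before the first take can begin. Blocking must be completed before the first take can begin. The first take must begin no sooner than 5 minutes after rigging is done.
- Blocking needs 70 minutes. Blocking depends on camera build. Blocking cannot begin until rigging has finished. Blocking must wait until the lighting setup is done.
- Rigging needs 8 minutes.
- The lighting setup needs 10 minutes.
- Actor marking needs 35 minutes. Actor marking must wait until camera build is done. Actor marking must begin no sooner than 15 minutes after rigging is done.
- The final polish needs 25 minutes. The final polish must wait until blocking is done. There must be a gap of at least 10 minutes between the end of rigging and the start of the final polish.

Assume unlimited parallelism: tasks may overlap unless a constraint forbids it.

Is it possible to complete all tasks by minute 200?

Yes

Nothing blocks the lighting setup, so it runs from minute 0 to minute 10.
Rigging can start immediately at minute 0; it finishes at minute 8.
Camera build cannot start until rigging (finishes minute 8, plus 30-minute gap → minute 38); the lighting setup (finishes minute 10, plus 20-minute gap → minute 30). The controlling bound is minute 38, so camera build finishes at 38 + 15 = minute 53.
Actor marking cannot start until camera build (finishes minute 53); rigging (finishes minute 8, plus 15-minute gap → minute 23). The controlling bound is minute 53, so actor marking finishes at 53 + 35 = minute 88.
Blocking cannot start until camera build (finishes minute 53); rigging (finishes minute 8); the lighting setup (finishes minute 10). The controlling bound is minute 53, so blocking finishes at 53 + 70 = minute 123.
The final polish has to wait for blocking (finishes minute 123); rigging (finishes minute 8, plus 10-minute gap → minute 18). The latest of these is minute 123, so the final polish runs minute 123 to 123 + 25 = minute 148.
The first take has to wait for the final polish (finishes minute 148); blocking (finishes minute 123); rigging (finishes minute 8, plus 5-minute gap → minute 13). The latest of these is minute 148, so the first take runs minute 148 to 148 + 35 = minute 183.
Every task is finished by minute 183, which is no later than the deadline of 200, so the schedule is feasible.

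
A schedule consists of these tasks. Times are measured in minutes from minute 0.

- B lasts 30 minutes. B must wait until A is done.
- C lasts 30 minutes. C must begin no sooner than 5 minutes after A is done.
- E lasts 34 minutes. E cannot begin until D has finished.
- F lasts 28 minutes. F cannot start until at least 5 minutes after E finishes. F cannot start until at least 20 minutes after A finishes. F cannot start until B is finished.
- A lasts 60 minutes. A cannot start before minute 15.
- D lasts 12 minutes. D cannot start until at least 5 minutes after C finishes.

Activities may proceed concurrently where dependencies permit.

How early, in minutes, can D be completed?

A cannot begin until its own release at minute 15. It runs from minute 15 to 15 + 60 = minute 75.
C cannot begin until A (finishes minute 75, plus 5-minute gap → minute 80). It runs from minute 80 to 80 + 30 = minute 110.
D cannot begin until C (finishes minute 110, plus 5-minute gap → minute 115). It runs from minute 115 to 115 + 12 = minute 127.

127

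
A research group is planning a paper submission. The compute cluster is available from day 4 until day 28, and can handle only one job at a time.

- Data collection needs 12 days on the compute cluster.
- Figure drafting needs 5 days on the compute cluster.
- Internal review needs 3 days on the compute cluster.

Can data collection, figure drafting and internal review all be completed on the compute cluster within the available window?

The compute cluster window is 28 − 4 = 24 days.
Running back to back, the jobs need 12 + 5 + 3 = 20 days on the compute cluster.
Since 20 ≤ 24, they fit within the window.

Yes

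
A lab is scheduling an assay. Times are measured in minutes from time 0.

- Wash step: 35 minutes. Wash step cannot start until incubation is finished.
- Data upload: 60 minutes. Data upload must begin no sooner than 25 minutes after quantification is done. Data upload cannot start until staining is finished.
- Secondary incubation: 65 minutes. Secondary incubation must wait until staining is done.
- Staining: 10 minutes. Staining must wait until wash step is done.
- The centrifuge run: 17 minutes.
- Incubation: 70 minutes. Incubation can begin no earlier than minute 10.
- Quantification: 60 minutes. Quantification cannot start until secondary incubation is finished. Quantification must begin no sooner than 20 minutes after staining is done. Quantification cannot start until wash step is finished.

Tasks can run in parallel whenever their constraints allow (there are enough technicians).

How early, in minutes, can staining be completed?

Incubation cannot begin until its own release at minute 10. It runs from minute 10 to 10 + 70 = minute 80.
Wash step cannot begin until incubation (finishes minute 80). It runs from minute 80 to 80 + 35 = minute 115.
Staining cannot begin until wash step (finishes minute 115). It runs from minute 115 to 115 + 10 = minute 125.

125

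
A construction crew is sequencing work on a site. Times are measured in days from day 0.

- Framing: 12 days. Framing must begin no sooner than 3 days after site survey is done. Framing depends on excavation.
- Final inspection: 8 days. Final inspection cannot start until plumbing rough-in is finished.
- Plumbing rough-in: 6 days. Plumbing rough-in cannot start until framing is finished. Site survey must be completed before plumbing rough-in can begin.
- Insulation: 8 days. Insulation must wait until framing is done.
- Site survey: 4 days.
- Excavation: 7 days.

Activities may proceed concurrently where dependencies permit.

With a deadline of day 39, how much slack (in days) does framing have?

6

Nothing blocks excavation, so it runs from day 0 to day 7.
Nothing blocks site survey, so it runs from day 0 to day 4.
Framing has to wait for site survey (finishes day 4, plus 3-day gap → day 7); excavation (finishes day 7). The latest of these is day 7, so framing runs day 7 to 7 + 12 = day 19.

Working backward from the deadline:
Nothing follows final inspection; the deadline of day 39 is its only limit. It must start by 39 − 8 = day 31.
Plumbing rough-in must finish before final inspection (must start by day 31). With a 6-day duration, plumbing rough-in must start by 31 − 6 = day 25.
To finish by day 39, insulation (duration 8) must start no later than day 31.
Framing has several dependents: plumbing rough-in (must start by day 25); insulation (must start by day 31). The earliest of those limits is day 25, so framing must start by 25 − 12 = day 13.
So framing can start as early as day 7 and as late as day 13, giving 13 − 7 = 6 days of slack.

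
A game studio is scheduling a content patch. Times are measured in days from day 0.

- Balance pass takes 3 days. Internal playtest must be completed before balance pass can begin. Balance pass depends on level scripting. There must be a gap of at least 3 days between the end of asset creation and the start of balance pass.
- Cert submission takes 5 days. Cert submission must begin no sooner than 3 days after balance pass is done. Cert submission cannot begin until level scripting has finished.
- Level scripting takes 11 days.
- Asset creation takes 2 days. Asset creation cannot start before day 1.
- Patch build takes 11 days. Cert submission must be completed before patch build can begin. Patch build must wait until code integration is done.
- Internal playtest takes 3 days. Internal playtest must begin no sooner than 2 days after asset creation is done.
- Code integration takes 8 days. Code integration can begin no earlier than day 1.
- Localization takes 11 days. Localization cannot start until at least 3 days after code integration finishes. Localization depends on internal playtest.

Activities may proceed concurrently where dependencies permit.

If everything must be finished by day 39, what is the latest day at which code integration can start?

Nothing follows patch build; the deadline of day 39 is its only limit. It must start by 39 − 11 = day 28.
Localization has no dependents, so it just needs to finish by day 39. Starting by 39 − 11 = day 28 achieves that.
Code integration has several dependents: localization (must start by day 28, minus 3-day gap → day 25); patch build (must start by day 28). The earliest of those limits is day 25, so code integration must start by 25 − 8 = day 17.

17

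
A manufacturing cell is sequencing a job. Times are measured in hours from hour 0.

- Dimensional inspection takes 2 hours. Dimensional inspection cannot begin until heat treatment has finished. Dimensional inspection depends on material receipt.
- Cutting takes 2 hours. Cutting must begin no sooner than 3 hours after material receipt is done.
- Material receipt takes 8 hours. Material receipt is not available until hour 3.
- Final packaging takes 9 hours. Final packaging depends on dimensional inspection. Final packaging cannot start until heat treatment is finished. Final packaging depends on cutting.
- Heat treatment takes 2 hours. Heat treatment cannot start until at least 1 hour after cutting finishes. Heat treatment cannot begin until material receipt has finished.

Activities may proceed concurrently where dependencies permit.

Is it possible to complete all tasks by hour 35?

Yes

Material receipt cannot begin until its own release at hour 3. It runs from hour 3 to 3 + 8 = hour 11.
Cutting cannot begin until material receipt (finishes hour 11, plus 3-hour gap → hour 14). It runs from hour 14 to 14 + 2 = hour 16.
Heat treatment cannot start until cutting (finishes hour 16, plus 1-hour gap → hour 17); material receipt (finishes hour 11). The controlling bound is hour 17, so heat treatment finishes at 17 + 2 = hour 19.
Dimensional inspection has to wait for heat treatment (finishes hour 19); material receipt (finishes hour 11). The latest of these is hour 19, so dimensional inspection runs hour 19 to 19 + 2 = hour 21.
Final packaging needs all of dimensional inspection (finishes hour 21); heat treatment (finishes hour 19); cutting (finishes hour 16). That puts its earliest start at hour 21; it finishes at 21 + 9 = hour 30.
Every task is finished by hour 30, which is no later than the deadline of 35, so the schedule is feasible.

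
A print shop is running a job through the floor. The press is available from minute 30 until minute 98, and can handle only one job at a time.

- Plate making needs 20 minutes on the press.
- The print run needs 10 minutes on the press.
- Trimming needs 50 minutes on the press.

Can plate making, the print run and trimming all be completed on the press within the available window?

No

The press window is 98 − 30 = 68 minutes.
Running back to back, the jobs need 20 + 10 + 50 = 80 minutes on the press.
Since 80 > 68, they cannot all fit.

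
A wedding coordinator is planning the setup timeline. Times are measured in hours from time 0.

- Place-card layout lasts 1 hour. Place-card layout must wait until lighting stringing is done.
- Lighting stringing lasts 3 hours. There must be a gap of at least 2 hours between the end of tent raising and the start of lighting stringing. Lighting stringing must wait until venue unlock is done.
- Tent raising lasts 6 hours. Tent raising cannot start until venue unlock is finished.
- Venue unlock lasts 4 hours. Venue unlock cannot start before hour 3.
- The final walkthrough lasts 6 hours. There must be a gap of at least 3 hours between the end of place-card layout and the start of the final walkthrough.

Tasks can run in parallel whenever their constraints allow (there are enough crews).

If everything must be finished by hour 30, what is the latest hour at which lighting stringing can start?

The final walkthrough must finish by hour 30; it takes 6 hours, so it must start by 30 − 6 = hour 24.
Place-card layout feeds into the final walkthrough (must start by hour 24, minus 3-hour gap → hour 21); so place-card layout must finish by hour 21 and therefore start by hour 20.
Since place-card layout (must start by hour 20) depends on it, lighting stringing must finish by hour 20. Backing off its 3-hour duration gives a latest start of hour 17.

17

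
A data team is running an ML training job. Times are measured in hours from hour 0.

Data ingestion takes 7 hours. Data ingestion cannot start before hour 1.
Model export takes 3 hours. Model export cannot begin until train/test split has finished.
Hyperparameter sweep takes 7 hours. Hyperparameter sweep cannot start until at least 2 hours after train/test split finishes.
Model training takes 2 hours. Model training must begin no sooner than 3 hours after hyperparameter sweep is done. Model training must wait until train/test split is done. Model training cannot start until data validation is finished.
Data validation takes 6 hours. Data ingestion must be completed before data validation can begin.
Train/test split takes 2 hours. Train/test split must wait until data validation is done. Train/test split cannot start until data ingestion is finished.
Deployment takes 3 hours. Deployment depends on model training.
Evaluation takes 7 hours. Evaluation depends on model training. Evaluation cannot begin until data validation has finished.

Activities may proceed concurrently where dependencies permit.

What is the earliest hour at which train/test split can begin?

Data ingestion cannot begin until its own release at hour 1. It runs from hour 1 to 1 + 7 = hour 8.
Data validation waits on data ingestion (finishes hour 8), so it starts at hour 8 and finishes at 8 + 6 = hour 14.
Train/test split waits on data validation (finishes hour 14); data ingestion (finishes hour 8). The latest of these is hour 14, which is the earliest train/test split can start.

14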